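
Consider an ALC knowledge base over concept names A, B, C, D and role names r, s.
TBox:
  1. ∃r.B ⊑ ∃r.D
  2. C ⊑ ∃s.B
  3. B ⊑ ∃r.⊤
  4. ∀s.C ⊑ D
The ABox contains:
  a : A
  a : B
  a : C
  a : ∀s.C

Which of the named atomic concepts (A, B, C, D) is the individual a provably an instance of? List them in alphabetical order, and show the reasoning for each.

{A, B, C, D}

1. a : A?  L(a) = {A, B, C, ∀s.C} ∪ {¬A}
   clash {A, ¬A} at a — a ∈ A
2. a : B?  L(a) = {A, B, C, ∀s.C} ∪ {¬B}
   clash {B, ¬B} at a — a ∈ B
3. a : C?  L(a) = {A, B, C, ∀s.C} ∪ {¬C}
   clash {C, ¬C} at a — a ∈ C
4. a : D?  L(a) = {A, B, C, ∀s.C} ∪ {¬D}
   clash {D, ¬D} at a — a ∈ D
5. Entailed for a: {A, B, C, D}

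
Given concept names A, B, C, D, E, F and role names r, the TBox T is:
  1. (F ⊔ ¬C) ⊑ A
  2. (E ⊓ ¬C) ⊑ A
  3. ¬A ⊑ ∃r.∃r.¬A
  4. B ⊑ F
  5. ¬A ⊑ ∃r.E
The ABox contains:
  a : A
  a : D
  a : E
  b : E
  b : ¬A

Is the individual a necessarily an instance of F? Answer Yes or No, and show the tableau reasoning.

No

1. a : F?  L(a) = {A, D, E} ∪ {¬F}
   open: L(a) ⊇ {A, D, E, ¬B, ¬F} — a ∉ F possible
2. Hence a : F: not entailed.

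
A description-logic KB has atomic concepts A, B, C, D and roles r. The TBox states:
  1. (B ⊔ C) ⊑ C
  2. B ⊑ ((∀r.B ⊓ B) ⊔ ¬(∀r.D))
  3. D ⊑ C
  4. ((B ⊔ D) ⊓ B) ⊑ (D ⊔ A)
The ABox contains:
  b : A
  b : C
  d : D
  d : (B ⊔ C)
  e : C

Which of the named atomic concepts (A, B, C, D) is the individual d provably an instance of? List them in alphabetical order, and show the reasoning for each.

1. d : A?  L(d) = {D, (B ⊔ C)} ∪ {¬A}
   apply at d: (B ⊔ C)⊑C; D⊑C
   open: L(d) ⊇ {B, C, D, ¬A, ∀r.B} — d ∉ A possible
2. d : B?  L(d) = {D, (B ⊔ C)} ∪ {¬B}
   apply at d: (B ⊔ C)⊑C; D⊑C
   open: L(d) ⊇ {C, D, ¬B} — d ∉ B possible
3. d : C?  L(d) = {D, (B ⊔ C)} ∪ {¬C}
   clash {C, ¬C} at d — d ∈ C
4. d : D?  L(d) = {D, (B ⊔ C)} ∪ {¬D}
   clash {D, ¬D} at d — d ∈ D
5. Entailed for d: {C, D}

{C, D}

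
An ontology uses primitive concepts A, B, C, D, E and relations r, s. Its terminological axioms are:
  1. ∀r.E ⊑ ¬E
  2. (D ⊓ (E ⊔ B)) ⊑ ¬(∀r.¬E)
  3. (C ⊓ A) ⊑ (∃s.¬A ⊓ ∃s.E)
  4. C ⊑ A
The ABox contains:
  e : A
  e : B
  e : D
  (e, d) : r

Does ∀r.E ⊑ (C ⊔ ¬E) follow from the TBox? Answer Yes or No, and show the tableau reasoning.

Yes

1. ∀r.E ⊑ (C ⊔ ¬E)  ⇔  (∀r.E ⊓ (¬C ⊓ E)) unsat w.r.t. T
   all branches close; clash {E, ¬E} at x₀
2. Hence ∀r.E ⊑ (C ⊔ ¬E): entailed.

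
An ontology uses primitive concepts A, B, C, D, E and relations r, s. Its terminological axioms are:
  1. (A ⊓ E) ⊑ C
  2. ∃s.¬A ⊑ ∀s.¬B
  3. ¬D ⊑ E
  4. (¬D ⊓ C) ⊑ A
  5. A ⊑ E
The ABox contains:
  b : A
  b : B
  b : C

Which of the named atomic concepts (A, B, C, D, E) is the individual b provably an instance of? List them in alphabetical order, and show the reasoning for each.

{A, B, C, E}

1. b : A?  L(b) = {A, B, C} ∪ {¬A}
   clash {A, ¬A} at b — b ∈ A
2. b : B?  L(b) = {A, B, C} ∪ {¬B}
   clash {B, ¬B} at b — b ∈ B
3. b : C?  L(b) = {A, B, C} ∪ {¬C}
   clash {C, ¬C} at b — b ∈ C
4. b : D?  L(b) = {A, B, C} ∪ {¬D}
   apply at b: ¬D⊑E; A⊑E
   open: L(b) ⊇ {A, B, C, E, ¬D, …} — b ∉ D possible
5. b : E?  L(b) = {A, B, C} ∪ {¬E}
   clash {E, ¬E} at b — b ∈ E
6. Entailed for b: {A, B, C, E}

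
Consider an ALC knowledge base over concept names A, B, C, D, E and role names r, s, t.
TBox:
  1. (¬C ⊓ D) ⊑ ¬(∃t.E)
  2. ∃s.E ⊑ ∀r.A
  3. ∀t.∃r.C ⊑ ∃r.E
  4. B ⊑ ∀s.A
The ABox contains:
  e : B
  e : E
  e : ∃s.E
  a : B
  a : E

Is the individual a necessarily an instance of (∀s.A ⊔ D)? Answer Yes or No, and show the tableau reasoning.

1. a : (∀s.A ⊔ D)?  L(a) = {B, E} ∪ {(∃s.¬A ⊓ ¬D)}
   clash {A, ¬A} at an ∃-successor — a ∈ (∀s.A ⊔ D)
2. Hence a : (∀s.A ⊔ D): entailed.

Yes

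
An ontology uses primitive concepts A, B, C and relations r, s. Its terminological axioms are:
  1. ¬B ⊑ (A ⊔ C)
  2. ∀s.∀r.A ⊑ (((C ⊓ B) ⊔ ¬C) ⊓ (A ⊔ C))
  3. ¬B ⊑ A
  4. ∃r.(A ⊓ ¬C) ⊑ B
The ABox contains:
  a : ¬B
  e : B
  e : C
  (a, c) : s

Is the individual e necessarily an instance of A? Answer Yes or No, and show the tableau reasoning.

1. e : A?  L(e) = {B, C} ∪ {¬A}
   open: L(e) ⊇ {B, C, ¬A, ∃s.∃r.¬A} (+ ∃-successors) — e ∉ A possible
2. Hence e : A: not entailed.

No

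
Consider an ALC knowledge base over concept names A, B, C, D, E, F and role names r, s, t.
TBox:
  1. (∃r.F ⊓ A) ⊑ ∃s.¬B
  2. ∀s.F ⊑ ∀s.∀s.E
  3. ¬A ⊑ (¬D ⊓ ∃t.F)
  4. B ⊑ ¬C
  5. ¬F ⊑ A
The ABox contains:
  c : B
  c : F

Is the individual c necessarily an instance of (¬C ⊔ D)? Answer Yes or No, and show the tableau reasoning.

1. c : (¬C ⊔ D)?  L(c) = {B, F} ∪ {(C ⊓ ¬D)}
   clash {C, ¬C} at c — c ∈ (¬C ⊔ D)
2. Hence c : (¬C ⊔ D): entailed.

Yes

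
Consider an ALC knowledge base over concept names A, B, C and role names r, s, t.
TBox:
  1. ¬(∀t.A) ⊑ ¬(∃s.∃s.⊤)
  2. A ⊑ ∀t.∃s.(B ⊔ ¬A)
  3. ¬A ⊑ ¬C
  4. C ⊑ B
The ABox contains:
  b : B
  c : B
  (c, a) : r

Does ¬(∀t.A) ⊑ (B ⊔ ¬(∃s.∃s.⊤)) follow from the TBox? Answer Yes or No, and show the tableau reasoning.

1. ¬(∀t.A) ⊑ (B ⊔ ¬(∃s.∃s.⊤))  ⇔  (∃t.¬A ⊓ (¬B ⊓ ∃s.∃s.⊤)) unsat w.r.t. T
   all branches close; clash ⊥ at an ∃-successor
2. Hence ¬(∀t.A) ⊑ (B ⊔ ¬(∃s.∃s.⊤)): entailed.

Yes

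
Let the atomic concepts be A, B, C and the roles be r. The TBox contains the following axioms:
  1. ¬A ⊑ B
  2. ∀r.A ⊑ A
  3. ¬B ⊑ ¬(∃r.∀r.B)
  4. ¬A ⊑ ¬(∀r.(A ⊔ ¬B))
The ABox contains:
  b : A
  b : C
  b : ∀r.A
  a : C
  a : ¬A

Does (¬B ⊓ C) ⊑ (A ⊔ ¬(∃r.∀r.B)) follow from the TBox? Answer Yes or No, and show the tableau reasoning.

Yes

1. (¬B ⊓ C) ⊑ (A ⊔ ¬(∃r.∀r.B))  ⇔  ((¬B ⊓ C) ⊓ (¬A ⊓ ∃r.∀r.B)) unsat w.r.t. T
   all branches close; clash {B, ¬B} at x₀
2. Hence (¬B ⊓ C) ⊑ (A ⊔ ¬(∃r.∀r.B)): entailed.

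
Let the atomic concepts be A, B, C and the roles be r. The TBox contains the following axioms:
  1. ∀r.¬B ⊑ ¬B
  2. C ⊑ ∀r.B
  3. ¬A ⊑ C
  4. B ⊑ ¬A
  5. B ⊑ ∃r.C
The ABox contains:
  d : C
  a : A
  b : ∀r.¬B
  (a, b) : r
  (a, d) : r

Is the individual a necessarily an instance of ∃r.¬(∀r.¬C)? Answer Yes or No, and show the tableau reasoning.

1. a : ∃r.¬(∀r.¬C)?  L(a) = {A} ∪ {∀r.∀r.¬C}
   open: L(a) ⊇ {A, ¬B, ¬C, ∀r.∀r.¬C} — a ∉ ∃r.¬(∀r.¬C) possible
2. Hence a : ∃r.¬(∀r.¬C): not entailed.

No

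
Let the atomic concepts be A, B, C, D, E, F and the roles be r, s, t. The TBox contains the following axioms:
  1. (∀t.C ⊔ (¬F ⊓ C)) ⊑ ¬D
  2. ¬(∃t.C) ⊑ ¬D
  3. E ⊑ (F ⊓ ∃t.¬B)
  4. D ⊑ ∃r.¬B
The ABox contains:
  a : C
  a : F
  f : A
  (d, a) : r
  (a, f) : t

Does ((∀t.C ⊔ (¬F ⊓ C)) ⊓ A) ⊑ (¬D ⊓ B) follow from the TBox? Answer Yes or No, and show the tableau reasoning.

1. ((∀t.C ⊔ (¬F ⊓ C)) ⊓ A) ⊑ (¬D ⊓ B)  ⇔  (((∀t.C ⊔ (¬F ⊓ C)) ⊓ A) ⊓ (D ⊔ ¬B)) unsat w.r.t. T
   apply at x₀: (∀t.C ⊔ (¬F ⊓ C))⊑¬D
   open: L(x₀) ⊇ {A, ¬B, ¬D, ¬E, ∀t.C, …} (+ ∃-successors)
2. Hence ((∀t.C ⊔ (¬F ⊓ C)) ⊓ A) ⊑ (¬D ⊓ B): not entailed.

No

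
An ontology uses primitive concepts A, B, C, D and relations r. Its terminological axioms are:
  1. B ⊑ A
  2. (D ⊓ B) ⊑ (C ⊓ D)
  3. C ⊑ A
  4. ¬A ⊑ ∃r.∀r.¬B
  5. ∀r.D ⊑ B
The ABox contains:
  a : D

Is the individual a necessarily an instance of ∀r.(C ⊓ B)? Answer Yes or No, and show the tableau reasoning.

No

1. a : ∀r.(C ⊓ B)?  L(a) = {D} ∪ {∃r.(¬C ⊔ ¬B)}
   open: L(a) ⊇ {A, D, ¬B, ¬C, ∃r.(¬C ⊔ ¬B), …} (+ ∃-successors) — a ∉ ∀r.(C ⊓ B) possible
2. Hence a : ∀r.(C ⊓ B): not entailed.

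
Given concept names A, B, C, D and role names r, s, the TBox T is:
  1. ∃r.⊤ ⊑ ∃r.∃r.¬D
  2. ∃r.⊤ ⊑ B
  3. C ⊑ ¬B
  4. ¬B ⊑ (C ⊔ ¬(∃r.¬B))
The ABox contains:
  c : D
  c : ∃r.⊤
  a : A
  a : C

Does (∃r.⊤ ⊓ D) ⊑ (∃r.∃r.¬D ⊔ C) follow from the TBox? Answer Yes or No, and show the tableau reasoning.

Yes

1. (∃r.⊤ ⊓ D) ⊑ (∃r.∃r.¬D ⊔ C)  ⇔  ((∃r.⊤ ⊓ D) ⊓ (∀r.∀r.D ⊓ ¬C)) unsat w.r.t. T
   all branches close; clash {B, ¬B} at an ∃-successor
2. Hence (∃r.⊤ ⊓ D) ⊑ (∃r.∃r.¬D ⊔ C): entailed.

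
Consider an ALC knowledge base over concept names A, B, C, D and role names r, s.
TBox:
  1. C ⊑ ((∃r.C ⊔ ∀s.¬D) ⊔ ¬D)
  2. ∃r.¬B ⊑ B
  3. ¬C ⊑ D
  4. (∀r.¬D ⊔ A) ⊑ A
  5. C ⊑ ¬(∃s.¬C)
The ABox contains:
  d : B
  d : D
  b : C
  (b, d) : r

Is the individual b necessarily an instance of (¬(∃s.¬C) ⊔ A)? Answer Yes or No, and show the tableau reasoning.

1. b : (¬(∃s.¬C) ⊔ A)?  L(b) = {C} ∪ {(∃s.¬C ⊓ ¬A)}
   clash {A, ¬A} at b — b ∈ (¬(∃s.¬C) ⊔ A)
2. Hence b : (¬(∃s.¬C) ⊔ A): entailed.

Yes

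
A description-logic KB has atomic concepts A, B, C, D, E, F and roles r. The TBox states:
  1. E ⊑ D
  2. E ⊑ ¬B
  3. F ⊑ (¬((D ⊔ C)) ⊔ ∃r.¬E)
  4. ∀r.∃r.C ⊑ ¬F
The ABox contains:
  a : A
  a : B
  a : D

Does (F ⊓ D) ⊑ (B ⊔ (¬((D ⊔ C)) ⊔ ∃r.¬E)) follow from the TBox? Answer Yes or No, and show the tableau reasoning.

Yes

1. (F ⊓ D) ⊑ (B ⊔ (¬((D ⊔ C)) ⊔ ∃r.¬E))  ⇔  ((F ⊓ D) ⊓ (¬B ⊓ ((D ⊔ C) ⊓ ∀r.E))) unsat w.r.t. T
   all branches close; clash {F, ¬F} at x₀
2. Hence (F ⊓ D) ⊑ (B ⊔ (¬((D ⊔ C)) ⊔ ∃r.¬E)): entailed.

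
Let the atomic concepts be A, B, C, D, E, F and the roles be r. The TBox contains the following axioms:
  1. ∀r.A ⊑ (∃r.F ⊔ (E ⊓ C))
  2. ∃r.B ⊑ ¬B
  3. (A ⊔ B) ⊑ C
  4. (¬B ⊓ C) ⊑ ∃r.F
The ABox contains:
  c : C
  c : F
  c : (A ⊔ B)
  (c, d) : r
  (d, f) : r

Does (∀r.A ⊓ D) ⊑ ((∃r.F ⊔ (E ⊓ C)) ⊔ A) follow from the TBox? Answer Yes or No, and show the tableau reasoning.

Yes

1. (∀r.A ⊓ D) ⊑ ((∃r.F ⊔ (E ⊓ C)) ⊔ A)  ⇔  ((∀r.A ⊓ D) ⊓ ((∀r.¬F ⊓ (¬E ⊔ ¬C)) ⊓ ¬A)) unsat w.r.t. T
   all branches close; clash {C, ¬C} at x₀
2. Hence (∀r.A ⊓ D) ⊑ ((∃r.F ⊔ (E ⊓ C)) ⊔ A): entailed.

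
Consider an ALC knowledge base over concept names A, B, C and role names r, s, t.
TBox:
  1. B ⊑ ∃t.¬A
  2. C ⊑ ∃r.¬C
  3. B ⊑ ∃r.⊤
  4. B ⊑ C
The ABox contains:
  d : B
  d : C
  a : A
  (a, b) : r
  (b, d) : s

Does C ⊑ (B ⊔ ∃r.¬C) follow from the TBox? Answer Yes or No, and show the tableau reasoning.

1. C ⊑ (B ⊔ ∃r.¬C)  ⇔  (C ⊓ (¬B ⊓ ∀r.C)) unsat w.r.t. T
   all branches close; clash {C, ¬C} at an ∃-successor
2. Hence C ⊑ (B ⊔ ∃r.¬C): entailed.

Yes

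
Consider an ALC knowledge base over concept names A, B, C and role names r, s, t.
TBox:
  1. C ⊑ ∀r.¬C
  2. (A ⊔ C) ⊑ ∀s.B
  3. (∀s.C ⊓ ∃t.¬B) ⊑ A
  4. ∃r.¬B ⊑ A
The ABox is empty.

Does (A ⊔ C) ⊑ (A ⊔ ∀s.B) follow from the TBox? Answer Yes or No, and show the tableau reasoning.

Yes

1. (A ⊔ C) ⊑ (A ⊔ ∀s.B)  ⇔  ((A ⊔ C) ⊓ (¬A ⊓ ∃s.¬B)) unsat w.r.t. T
   all branches close; clash {A, ¬A} at x₀
2. Hence (A ⊔ C) ⊑ (A ⊔ ∀s.B): entailed.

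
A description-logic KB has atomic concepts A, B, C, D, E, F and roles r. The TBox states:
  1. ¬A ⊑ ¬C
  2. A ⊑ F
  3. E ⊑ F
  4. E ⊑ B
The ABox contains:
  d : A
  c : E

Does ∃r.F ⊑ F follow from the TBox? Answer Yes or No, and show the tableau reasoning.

No

1. ∃r.F ⊑ F  ⇔  (∃r.F ⊓ ¬F) unsat w.r.t. T
   open: L(x₀) ⊇ {¬A, ¬C, ¬E, ¬F, ∃r.F} (+ ∃-successors)
2. Hence ∃r.F ⊑ F: not entailed.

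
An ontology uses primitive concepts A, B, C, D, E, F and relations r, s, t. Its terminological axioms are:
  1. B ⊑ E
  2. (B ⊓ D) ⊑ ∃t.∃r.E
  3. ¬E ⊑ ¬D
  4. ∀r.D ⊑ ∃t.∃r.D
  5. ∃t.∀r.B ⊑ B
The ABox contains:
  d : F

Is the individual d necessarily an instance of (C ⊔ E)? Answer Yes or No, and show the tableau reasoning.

1. d : (C ⊔ E)?  L(d) = {F} ∪ {(¬C ⊓ ¬E)}
   apply at d: ¬E⊑¬D
   open: L(d) ⊇ {F, ¬B, ¬C, ¬D, ¬E, …} (+ ∃-successors) — d ∉ (C ⊔ E) possible
2. Hence d : (C ⊔ E): not entailed.

No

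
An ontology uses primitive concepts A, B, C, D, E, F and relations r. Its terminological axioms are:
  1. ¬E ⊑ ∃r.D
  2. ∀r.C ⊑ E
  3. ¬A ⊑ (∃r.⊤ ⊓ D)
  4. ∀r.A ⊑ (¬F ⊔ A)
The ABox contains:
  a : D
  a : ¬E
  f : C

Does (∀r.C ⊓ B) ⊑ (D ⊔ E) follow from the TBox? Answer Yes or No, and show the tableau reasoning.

Yes

1. (∀r.C ⊓ B) ⊑ (D ⊔ E)  ⇔  ((∀r.C ⊓ B) ⊓ (¬D ⊓ ¬E)) unsat w.r.t. T
   all branches close; clash {D, ¬D} at x₀
2. Hence (∀r.C ⊓ B) ⊑ (D ⊔ E): entailed.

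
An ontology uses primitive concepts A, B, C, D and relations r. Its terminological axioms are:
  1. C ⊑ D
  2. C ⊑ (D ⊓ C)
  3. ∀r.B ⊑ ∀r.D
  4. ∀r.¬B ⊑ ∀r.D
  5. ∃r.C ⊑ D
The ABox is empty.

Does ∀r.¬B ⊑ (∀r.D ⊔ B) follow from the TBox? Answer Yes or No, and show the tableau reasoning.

Yes

1. ∀r.¬B ⊑ (∀r.D ⊔ B)  ⇔  (∀r.¬B ⊓ (∃r.¬D ⊓ ¬B)) unsat w.r.t. T
   all branches close; clash {D, ¬D} at an ∃-successor
2. Hence ∀r.¬B ⊑ (∀r.D ⊔ B): entailed.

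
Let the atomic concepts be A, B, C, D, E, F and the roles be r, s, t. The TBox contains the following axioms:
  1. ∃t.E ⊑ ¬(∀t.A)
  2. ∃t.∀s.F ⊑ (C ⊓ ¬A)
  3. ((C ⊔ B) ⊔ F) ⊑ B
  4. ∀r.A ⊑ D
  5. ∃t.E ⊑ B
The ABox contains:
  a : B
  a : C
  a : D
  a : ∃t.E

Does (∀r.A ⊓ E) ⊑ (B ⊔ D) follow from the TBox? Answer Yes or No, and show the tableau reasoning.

Yes

1. (∀r.A ⊓ E) ⊑ (B ⊔ D)  ⇔  ((∀r.A ⊓ E) ⊓ (¬B ⊓ ¬D)) unsat w.r.t. T
   all branches close; clash {B, ¬B} at x₀
2. Hence (∀r.A ⊓ E) ⊑ (B ⊔ D): entailed.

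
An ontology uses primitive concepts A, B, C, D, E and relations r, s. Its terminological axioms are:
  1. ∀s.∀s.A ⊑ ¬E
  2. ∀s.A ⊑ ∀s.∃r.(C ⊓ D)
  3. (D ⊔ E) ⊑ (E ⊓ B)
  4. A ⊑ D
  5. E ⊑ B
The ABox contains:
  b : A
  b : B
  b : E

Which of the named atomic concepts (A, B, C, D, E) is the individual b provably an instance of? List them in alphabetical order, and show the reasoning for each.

1. b : A?  L(b) = {A, B, E} ∪ {¬A}
   clash {A, ¬A} at b — b ∈ A
2. b : B?  L(b) = {A, B, E} ∪ {¬B}
   clash {B, ¬B} at b — b ∈ B
3. b : C?  L(b) = {A, B, E} ∪ {¬C}
   apply at b: A⊑D
   open: L(b) ⊇ {A, B, D, E, ¬C, …} (+ ∃-successors) — b ∉ C possible
4. b : D?  L(b) = {A, B, E} ∪ {¬D}
   clash {D, ¬D} at b — b ∈ D
5. b : E?  L(b) = {A, B, E} ∪ {¬E}
   clash {E, ¬E} at b — b ∈ E
6. Entailed for b: {A, B, D, E}

{A, B, D, E}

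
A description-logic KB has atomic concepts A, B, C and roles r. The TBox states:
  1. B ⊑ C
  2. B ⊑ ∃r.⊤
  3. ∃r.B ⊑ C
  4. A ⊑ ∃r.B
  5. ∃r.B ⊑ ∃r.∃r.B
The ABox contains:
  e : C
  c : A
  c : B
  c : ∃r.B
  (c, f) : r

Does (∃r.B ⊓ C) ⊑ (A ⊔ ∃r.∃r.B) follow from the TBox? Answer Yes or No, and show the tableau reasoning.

Yes

1. (∃r.B ⊓ C) ⊑ (A ⊔ ∃r.∃r.B)  ⇔  ((∃r.B ⊓ C) ⊓ (¬A ⊓ ∀r.∀r.¬B)) unsat w.r.t. T
   all branches close; clash {B, ¬B} at an ∃-successor
2. Hence (∃r.B ⊓ C) ⊑ (A ⊔ ∃r.∃r.B): entailed.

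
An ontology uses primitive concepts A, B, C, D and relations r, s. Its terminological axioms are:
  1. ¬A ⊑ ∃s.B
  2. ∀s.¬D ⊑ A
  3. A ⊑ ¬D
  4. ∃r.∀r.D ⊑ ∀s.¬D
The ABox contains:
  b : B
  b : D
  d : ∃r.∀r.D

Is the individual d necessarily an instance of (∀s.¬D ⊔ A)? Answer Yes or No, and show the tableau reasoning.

Yes

1. d : (∀s.¬D ⊔ A)?  L(d) = {∃r.∀r.D} ∪ {(∃s.D ⊓ ¬A)}
   clash {D, ¬D} at an ∃-successor — d ∈ (∀s.¬D ⊔ A)
2. Hence d : (∀s.¬D ⊔ A): entailed.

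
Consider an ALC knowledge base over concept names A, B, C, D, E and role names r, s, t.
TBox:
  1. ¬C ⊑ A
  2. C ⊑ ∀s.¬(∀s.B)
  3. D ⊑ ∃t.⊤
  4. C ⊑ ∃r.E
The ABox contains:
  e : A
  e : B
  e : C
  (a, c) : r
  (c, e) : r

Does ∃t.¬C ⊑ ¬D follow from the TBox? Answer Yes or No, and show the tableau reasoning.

1. ∃t.¬C ⊑ ¬D  ⇔  (∃t.¬C ⊓ D) unsat w.r.t. T
   apply at x₀: D⊑∃t.⊤
   open: L(x₀) ⊇ {C, D, ∀s.∃s.¬B, ∃r.E, ∃t.¬C, …} (+ ∃-successors)
2. Hence ∃t.¬C ⊑ ¬D: not entailed.

No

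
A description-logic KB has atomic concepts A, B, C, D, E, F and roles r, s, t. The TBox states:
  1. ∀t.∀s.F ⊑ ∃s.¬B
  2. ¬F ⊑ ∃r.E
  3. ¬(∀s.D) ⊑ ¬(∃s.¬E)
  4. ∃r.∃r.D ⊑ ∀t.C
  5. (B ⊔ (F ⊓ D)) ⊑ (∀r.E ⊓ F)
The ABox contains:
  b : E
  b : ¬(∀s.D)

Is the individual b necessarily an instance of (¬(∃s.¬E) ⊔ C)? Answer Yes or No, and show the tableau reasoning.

1. b : (¬(∃s.¬E) ⊔ C)?  L(b) = {E, ¬(∀s.D)} ∪ {(∃s.¬E ⊓ ¬C)}
   clash {E, ¬E} at an ∃-successor — b ∈ (¬(∃s.¬E) ⊔ C)
2. Hence b : (¬(∃s.¬E) ⊔ C): entailed.

Yes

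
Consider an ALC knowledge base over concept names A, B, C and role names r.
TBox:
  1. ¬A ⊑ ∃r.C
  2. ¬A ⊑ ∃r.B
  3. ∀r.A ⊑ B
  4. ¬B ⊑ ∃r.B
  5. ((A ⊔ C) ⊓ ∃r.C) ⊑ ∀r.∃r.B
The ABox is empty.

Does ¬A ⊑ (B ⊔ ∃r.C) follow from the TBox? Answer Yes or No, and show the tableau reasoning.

Yes

1. ¬A ⊑ (B ⊔ ∃r.C)  ⇔  (¬A ⊓ (¬B ⊓ ∀r.¬C)) unsat w.r.t. T
   all branches close; clash {B, ¬B} at x₀
2. Hence ¬A ⊑ (B ⊔ ∃r.C): entailed.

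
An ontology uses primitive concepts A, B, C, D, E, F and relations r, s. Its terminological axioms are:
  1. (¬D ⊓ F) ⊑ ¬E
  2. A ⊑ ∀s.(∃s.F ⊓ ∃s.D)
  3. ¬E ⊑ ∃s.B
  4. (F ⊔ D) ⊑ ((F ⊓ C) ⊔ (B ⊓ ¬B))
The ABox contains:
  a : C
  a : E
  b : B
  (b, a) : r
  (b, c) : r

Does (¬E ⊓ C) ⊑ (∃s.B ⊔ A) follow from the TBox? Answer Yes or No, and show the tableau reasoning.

1. (¬E ⊓ C) ⊑ (∃s.B ⊔ A)  ⇔  ((¬E ⊓ C) ⊓ (∀s.¬B ⊓ ¬A)) unsat w.r.t. T
   all branches close; clash {B, ¬B} at x₀
2. Hence (¬E ⊓ C) ⊑ (∃s.B ⊔ A): entailed.

Yes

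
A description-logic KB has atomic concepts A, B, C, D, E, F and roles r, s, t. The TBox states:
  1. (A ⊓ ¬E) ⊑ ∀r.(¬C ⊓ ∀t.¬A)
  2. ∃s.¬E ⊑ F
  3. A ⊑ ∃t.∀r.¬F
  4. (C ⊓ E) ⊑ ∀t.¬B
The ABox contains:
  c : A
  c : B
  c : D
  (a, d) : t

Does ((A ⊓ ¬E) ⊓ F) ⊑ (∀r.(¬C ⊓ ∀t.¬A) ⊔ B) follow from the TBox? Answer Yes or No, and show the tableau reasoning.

Yes

1. ((A ⊓ ¬E) ⊓ F) ⊑ (∀r.(¬C ⊓ ∀t.¬A) ⊔ B)  ⇔  (((A ⊓ ¬E) ⊓ F) ⊓ (∃r.(C ⊔ ∃t.A) ⊓ ¬B)) unsat w.r.t. T
   all branches close; clash {A, ¬A} at an ∃-successor
2. Hence ((A ⊓ ¬E) ⊓ F) ⊑ (∀r.(¬C ⊓ ∀t.¬A) ⊔ B): entailed.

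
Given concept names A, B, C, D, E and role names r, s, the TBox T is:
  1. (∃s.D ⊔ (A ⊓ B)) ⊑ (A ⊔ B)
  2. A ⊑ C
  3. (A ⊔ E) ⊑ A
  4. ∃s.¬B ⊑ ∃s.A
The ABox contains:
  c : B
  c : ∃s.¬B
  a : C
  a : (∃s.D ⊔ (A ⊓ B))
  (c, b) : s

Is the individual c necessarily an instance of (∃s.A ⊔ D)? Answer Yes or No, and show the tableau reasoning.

Yes

1. c : (∃s.A ⊔ D)?  L(c) = {B, ∃s.¬B} ∪ {(∀s.¬A ⊓ ¬D)}
   clash {A, ¬A} at an ∃-successor — c ∈ (∃s.A ⊔ D)
2. Hence c : (∃s.A ⊔ D): entailed.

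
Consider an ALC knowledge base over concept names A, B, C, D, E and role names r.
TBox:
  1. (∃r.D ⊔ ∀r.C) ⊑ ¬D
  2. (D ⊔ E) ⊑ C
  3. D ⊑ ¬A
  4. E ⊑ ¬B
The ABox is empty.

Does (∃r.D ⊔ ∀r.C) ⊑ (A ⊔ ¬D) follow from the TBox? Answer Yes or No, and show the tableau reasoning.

1. (∃r.D ⊔ ∀r.C) ⊑ (A ⊔ ¬D)  ⇔  ((∃r.D ⊔ ∀r.C) ⊓ (¬A ⊓ D)) unsat w.r.t. T
   all branches close; clash {D, ¬D} at x₀
2. Hence (∃r.D ⊔ ∀r.C) ⊑ (A ⊔ ¬D): entailed.

Yes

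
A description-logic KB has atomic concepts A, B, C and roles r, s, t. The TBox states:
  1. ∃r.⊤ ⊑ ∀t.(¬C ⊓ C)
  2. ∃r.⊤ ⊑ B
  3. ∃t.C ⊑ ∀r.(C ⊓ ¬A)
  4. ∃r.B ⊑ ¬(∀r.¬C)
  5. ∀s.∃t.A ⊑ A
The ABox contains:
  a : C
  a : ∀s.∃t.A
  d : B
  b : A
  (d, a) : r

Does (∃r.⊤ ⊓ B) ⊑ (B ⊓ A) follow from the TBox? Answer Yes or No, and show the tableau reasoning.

No

1. (∃r.⊤ ⊓ B) ⊑ (B ⊓ A)  ⇔  ((∃r.⊤ ⊓ B) ⊓ (¬B ⊔ ¬A)) unsat w.r.t. T
   apply at x₀: ∃r.⊤⊑∀t.(¬C ⊓ C)
   open: L(x₀) ⊇ {B, ¬A, ∀r.¬B, ∀t.(¬C ⊓ C), ∀t.¬C, …} (+ ∃-successors)
2. Hence (∃r.⊤ ⊓ B) ⊑ (B ⊓ A): not entailed.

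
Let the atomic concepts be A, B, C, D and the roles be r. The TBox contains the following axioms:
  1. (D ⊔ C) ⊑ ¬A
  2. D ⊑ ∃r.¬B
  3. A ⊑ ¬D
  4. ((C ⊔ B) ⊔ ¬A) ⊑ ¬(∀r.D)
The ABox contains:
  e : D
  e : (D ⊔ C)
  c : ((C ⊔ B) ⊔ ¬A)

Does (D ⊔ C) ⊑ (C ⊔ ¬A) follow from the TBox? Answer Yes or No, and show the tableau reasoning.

Yes

1. (D ⊔ C) ⊑ (C ⊔ ¬A)  ⇔  ((D ⊔ C) ⊓ (¬C ⊓ A)) unsat w.r.t. T
   all branches close; clash {C, ¬C} at x₀
2. Hence (D ⊔ C) ⊑ (C ⊔ ¬A): entailed.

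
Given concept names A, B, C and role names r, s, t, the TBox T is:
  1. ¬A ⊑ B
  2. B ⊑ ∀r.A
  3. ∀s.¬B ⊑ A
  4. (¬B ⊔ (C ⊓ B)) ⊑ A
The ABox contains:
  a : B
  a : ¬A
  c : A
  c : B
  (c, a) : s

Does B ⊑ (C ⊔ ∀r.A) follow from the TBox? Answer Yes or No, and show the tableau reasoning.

Yes

1. B ⊑ (C ⊔ ∀r.A)  ⇔  (B ⊓ (¬C ⊓ ∃r.¬A)) unsat w.r.t. T
   all branches close; clash {A, ¬A} at an ∃-successor
2. Hence B ⊑ (C ⊔ ∀r.A): entailed.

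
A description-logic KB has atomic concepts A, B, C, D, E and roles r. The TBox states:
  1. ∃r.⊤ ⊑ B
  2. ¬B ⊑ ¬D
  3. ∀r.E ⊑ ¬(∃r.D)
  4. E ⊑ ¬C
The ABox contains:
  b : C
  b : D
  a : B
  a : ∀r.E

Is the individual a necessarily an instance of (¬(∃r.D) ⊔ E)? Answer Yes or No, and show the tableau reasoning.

1. a : (¬(∃r.D) ⊔ E)?  L(a) = {B, ∀r.E} ∪ {(∃r.D ⊓ ¬E)}
   clash {D, ¬D} at an ∃-successor — a ∈ (¬(∃r.D) ⊔ E)
2. Hence a : (¬(∃r.D) ⊔ E): entailed.

Yes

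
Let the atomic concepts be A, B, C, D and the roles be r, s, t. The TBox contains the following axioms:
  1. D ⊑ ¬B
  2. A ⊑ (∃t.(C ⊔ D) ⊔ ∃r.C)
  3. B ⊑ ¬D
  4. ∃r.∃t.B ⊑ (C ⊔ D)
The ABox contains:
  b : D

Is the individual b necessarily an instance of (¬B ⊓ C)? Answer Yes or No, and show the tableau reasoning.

No

1. b : (¬B ⊓ C)?  L(b) = {D} ∪ {(B ⊔ ¬C)}
   apply at b: D⊑¬B
   open: L(b) ⊇ {D, ¬A, ¬B, ¬C, ∀r.∀t.¬B} — b ∉ (¬B ⊓ C) possible
2. Hence b : (¬B ⊓ C): not entailed.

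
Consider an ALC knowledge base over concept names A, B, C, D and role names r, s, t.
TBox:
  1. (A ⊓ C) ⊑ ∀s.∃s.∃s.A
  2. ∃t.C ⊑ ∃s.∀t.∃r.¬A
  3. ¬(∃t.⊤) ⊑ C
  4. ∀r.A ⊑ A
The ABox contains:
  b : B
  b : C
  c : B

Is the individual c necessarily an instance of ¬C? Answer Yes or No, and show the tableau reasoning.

1. c : ¬C?  L(c) = {B} ∪ {C}
   open: L(c) ⊇ {B, C, ¬A, ∀t.¬C, ∃r.¬A} (+ ∃-successors) — c ∉ ¬C possible
2. Hence c : ¬C: not entailed.

No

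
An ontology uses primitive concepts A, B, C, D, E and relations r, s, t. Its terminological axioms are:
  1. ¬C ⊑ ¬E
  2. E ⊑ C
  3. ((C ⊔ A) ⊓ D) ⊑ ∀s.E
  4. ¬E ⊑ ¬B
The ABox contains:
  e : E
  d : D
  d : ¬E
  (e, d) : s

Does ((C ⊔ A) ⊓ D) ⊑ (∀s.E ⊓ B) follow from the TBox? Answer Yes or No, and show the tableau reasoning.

No

1. ((C ⊔ A) ⊓ D) ⊑ (∀s.E ⊓ B)  ⇔  (((C ⊔ A) ⊓ D) ⊓ (∃s.¬E ⊔ ¬B)) unsat w.r.t. T
   apply at x₀: ((C ⊔ A) ⊓ D)⊑∀s.E
   open: L(x₀) ⊇ {C, D, E, ¬B, ∀s.E}
2. Hence ((C ⊔ A) ⊓ D) ⊑ (∀s.E ⊓ B): not entailed.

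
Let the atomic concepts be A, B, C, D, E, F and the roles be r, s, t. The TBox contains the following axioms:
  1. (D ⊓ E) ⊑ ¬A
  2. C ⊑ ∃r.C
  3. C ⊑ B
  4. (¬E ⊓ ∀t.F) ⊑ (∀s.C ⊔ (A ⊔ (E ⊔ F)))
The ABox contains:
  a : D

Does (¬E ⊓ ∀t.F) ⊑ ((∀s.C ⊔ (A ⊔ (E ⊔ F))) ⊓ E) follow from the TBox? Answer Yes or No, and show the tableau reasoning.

1. (¬E ⊓ ∀t.F) ⊑ ((∀s.C ⊔ (A ⊔ (E ⊔ F))) ⊓ E)  ⇔  ((¬E ⊓ ∀t.F) ⊓ ((∃s.¬C ⊓ (¬A ⊓ (¬E ⊓ ¬F))) ⊔ ¬E)) unsat w.r.t. T
   apply at x₀: (¬E ⊓ ∀t.F)⊑(∀s.C ⊔ (A ⊔ (E ⊔ F)))
   open: L(x₀) ⊇ {¬C, ¬E, ∀s.C, ∀t.F}
2. Hence (¬E ⊓ ∀t.F) ⊑ ((∀s.C ⊔ (A ⊔ (E ⊔ F))) ⊓ E): not entailed.

No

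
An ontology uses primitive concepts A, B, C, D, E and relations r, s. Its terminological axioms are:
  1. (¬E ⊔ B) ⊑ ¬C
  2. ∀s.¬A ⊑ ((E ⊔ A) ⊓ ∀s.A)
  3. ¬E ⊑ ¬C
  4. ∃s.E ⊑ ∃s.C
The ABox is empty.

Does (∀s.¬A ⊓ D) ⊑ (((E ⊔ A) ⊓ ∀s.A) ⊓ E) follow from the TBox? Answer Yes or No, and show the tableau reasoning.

1. (∀s.¬A ⊓ D) ⊑ (((E ⊔ A) ⊓ ∀s.A) ⊓ E)  ⇔  ((∀s.¬A ⊓ D) ⊓ (((¬E ⊓ ¬A) ⊔ ∃s.¬A) ⊔ ¬E)) unsat w.r.t. T
   apply at x₀: ∀s.¬A⊑((E ⊔ A) ⊓ ∀s.A)
   open: L(x₀) ⊇ {A, D, ¬C, ¬E, ∀s.A, …}
2. Hence (∀s.¬A ⊓ D) ⊑ (((E ⊔ A) ⊓ ∀s.A) ⊓ E): not entailed.

No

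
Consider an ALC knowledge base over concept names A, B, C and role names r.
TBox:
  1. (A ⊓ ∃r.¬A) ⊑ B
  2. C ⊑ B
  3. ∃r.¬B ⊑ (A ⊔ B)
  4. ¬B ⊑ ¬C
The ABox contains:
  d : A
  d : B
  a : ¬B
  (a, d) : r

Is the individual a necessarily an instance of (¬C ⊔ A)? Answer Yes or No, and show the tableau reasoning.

1. a : (¬C ⊔ A)?  L(a) = {¬B} ∪ {(C ⊓ ¬A)}
   clash {C, ¬C} at a — a ∈ (¬C ⊔ A)
2. Hence a : (¬C ⊔ A): entailed.

Yes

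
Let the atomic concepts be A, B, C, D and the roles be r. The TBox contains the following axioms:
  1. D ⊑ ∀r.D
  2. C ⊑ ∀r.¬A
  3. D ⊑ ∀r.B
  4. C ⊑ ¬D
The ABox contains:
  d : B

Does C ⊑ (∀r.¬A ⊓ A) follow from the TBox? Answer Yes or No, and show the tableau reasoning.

No

1. C ⊑ (∀r.¬A ⊓ A)  ⇔  (C ⊓ (∃r.A ⊔ ¬A)) unsat w.r.t. T
   apply at x₀: C⊑∀r.¬A; C⊑¬D
   open: L(x₀) ⊇ {C, ¬A, ¬D, ∀r.¬A}
2. Hence C ⊑ (∀r.¬A ⊓ A): not entailed.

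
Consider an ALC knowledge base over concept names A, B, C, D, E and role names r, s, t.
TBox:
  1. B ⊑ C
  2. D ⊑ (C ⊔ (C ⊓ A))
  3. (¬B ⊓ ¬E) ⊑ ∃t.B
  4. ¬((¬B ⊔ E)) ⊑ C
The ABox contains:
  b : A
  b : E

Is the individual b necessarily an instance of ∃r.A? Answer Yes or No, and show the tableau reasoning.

1. b : ∃r.A?  L(b) = {A, E} ∪ {∀r.¬A}
   open: L(b) ⊇ {A, E, ¬B, ¬D, ∀r.¬A} — b ∉ ∃r.A possible
2. Hence b : ∃r.A: not entailed.

No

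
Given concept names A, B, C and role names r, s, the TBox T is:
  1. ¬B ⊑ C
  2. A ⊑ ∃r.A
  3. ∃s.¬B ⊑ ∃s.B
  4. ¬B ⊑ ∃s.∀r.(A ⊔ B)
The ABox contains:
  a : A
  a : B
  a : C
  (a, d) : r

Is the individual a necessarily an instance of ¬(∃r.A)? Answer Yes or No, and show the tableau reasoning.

No

1. a : ¬(∃r.A)?  L(a) = {A, B, C} ∪ {∃r.A}
   open: L(a) ⊇ {A, B, C, ∀s.B, ∃r.A} (+ ∃-successors) — a ∉ ¬(∃r.A) possible
2. Hence a : ¬(∃r.A): not entailed.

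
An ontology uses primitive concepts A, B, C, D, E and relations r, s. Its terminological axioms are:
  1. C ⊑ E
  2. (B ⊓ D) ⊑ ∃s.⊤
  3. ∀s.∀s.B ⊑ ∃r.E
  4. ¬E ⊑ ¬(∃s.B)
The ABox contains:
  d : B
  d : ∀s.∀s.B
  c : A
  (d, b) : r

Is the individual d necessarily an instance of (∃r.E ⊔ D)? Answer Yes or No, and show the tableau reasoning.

Yes

1. d : (∃r.E ⊔ D)?  L(d) = {B, ∀s.∀s.B} ∪ {(∀r.¬E ⊓ ¬D)}
   clash {E, ¬E} at an ∃-successor — d ∈ (∃r.E ⊔ D)
2. Hence d : (∃r.E ⊔ D): entailed.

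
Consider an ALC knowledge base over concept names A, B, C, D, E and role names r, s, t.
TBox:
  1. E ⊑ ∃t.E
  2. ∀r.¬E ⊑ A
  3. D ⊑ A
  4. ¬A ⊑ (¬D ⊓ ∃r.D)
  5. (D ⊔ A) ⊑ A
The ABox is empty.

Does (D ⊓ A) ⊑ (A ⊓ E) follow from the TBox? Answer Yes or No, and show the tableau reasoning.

No

1. (D ⊓ A) ⊑ (A ⊓ E)  ⇔  ((D ⊓ A) ⊓ (¬A ⊔ ¬E)) unsat w.r.t. T
   open: L(x₀) ⊇ {A, D, ¬E}
2. Hence (D ⊓ A) ⊑ (A ⊓ E): not entailed.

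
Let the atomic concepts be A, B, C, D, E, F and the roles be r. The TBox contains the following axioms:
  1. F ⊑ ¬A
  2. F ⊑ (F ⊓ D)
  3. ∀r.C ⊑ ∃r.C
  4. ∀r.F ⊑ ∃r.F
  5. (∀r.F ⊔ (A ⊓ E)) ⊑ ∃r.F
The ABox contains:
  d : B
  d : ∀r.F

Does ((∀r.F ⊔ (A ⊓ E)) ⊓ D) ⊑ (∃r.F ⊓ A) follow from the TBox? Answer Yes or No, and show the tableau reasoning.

1. ((∀r.F ⊔ (A ⊓ E)) ⊓ D) ⊑ (∃r.F ⊓ A)  ⇔  (((∀r.F ⊔ (A ⊓ E)) ⊓ D) ⊓ (∀r.¬F ⊔ ¬A)) unsat w.r.t. T
   apply at x₀: (∀r.F ⊔ (A ⊓ E))⊑∃r.F
   open: L(x₀) ⊇ {D, ¬A, ¬F, ∀r.F, ∃r.F, …} (+ ∃-successors)
2. Hence ((∀r.F ⊔ (A ⊓ E)) ⊓ D) ⊑ (∃r.F ⊓ A): not entailed.

No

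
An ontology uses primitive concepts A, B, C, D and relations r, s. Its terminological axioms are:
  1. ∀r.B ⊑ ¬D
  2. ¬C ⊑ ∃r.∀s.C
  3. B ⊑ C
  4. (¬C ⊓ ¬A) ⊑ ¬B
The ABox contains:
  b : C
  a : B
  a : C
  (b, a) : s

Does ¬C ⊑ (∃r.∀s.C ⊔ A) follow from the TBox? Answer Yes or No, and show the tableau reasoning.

1. ¬C ⊑ (∃r.∀s.C ⊔ A)  ⇔  (¬C ⊓ (∀r.∃s.¬C ⊓ ¬A)) unsat w.r.t. T
   all branches close; clash {C, ¬C} at an ∃-successor
2. Hence ¬C ⊑ (∃r.∀s.C ⊔ A): entailed.

Yes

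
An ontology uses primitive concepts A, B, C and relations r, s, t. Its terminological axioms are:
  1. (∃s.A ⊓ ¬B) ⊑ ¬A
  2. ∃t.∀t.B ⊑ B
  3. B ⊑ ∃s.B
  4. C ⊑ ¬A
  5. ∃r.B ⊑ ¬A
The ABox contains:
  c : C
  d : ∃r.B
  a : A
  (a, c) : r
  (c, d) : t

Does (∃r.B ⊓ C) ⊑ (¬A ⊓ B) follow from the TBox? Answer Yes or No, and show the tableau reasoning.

1. (∃r.B ⊓ C) ⊑ (¬A ⊓ B)  ⇔  ((∃r.B ⊓ C) ⊓ (A ⊔ ¬B)) unsat w.r.t. T
   apply at x₀: C⊑¬A; ∃r.B⊑¬A
   open: L(x₀) ⊇ {C, ¬A, ¬B, ∀t.∃t.¬B, ∃r.B} (+ ∃-successors)
2. Hence (∃r.B ⊓ C) ⊑ (¬A ⊓ B): not entailed.

No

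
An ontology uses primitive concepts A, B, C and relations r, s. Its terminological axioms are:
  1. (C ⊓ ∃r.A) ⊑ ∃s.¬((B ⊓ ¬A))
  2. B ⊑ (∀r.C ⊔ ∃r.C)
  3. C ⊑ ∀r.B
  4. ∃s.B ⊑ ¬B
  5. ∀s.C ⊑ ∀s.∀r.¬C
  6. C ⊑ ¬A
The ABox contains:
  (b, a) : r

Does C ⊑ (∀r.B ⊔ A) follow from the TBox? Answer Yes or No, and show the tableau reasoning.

1. C ⊑ (∀r.B ⊔ A)  ⇔  (C ⊓ (∃r.¬B ⊓ ¬A)) unsat w.r.t. T
   all branches close; clash {B, ¬B} at an ∃-successor
2. Hence C ⊑ (∀r.B ⊔ A): entailed.

Yes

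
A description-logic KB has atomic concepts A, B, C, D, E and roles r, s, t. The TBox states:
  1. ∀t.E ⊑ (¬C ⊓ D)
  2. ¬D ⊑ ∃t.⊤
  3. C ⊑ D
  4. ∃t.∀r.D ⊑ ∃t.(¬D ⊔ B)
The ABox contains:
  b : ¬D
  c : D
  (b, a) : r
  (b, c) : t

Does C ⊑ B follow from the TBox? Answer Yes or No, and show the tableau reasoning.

1. C ⊑ B  ⇔  (C ⊓ ¬B) unsat w.r.t. T
   apply at x₀: C⊑D
   open: L(x₀) ⊇ {C, D, ¬B, ∀t.∃r.¬D, ∃t.¬E} (+ ∃-successors)
2. Hence C ⊑ B: not entailed.

No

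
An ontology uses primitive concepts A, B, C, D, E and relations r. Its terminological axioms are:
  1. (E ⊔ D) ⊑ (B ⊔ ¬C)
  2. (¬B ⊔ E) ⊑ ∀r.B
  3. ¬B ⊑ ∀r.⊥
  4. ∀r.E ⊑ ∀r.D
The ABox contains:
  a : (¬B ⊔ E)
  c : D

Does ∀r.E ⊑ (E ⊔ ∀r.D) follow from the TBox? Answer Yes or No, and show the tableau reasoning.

1. ∀r.E ⊑ (E ⊔ ∀r.D)  ⇔  (∀r.E ⊓ (¬E ⊓ ∃r.¬D)) unsat w.r.t. T
   all branches close; clash ⊥ at an ∃-successor
2. Hence ∀r.E ⊑ (E ⊔ ∀r.D): entailed.

Yes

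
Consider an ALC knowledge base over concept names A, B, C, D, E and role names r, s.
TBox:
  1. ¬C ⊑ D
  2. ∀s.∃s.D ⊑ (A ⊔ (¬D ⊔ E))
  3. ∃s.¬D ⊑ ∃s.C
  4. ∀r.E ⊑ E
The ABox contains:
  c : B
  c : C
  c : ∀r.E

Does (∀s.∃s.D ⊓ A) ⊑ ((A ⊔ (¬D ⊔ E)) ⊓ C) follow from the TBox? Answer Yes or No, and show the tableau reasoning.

1. (∀s.∃s.D ⊓ A) ⊑ ((A ⊔ (¬D ⊔ E)) ⊓ C)  ⇔  ((∀s.∃s.D ⊓ A) ⊓ ((¬A ⊓ (D ⊓ ¬E)) ⊔ ¬C)) unsat w.r.t. T
   apply at x₀: ∀s.∃s.D⊑(A ⊔ (¬D ⊔ E))
   open: L(x₀) ⊇ {A, D, ¬C, ∀s.D, ∀s.∃s.D, …} (+ ∃-successors)
2. Hence (∀s.∃s.D ⊓ A) ⊑ ((A ⊔ (¬D ⊔ E)) ⊓ C): not entailed.

No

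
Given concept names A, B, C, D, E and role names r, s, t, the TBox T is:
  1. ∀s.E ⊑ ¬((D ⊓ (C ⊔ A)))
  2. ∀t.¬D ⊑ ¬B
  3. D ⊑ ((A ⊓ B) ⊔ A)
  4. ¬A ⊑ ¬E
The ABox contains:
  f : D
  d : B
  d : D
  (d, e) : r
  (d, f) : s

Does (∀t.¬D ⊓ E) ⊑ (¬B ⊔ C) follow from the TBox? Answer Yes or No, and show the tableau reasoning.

Yes

1. (∀t.¬D ⊓ E) ⊑ (¬B ⊔ C)  ⇔  ((∀t.¬D ⊓ E) ⊓ (B ⊓ ¬C)) unsat w.r.t. T
   all branches close; clash {E, ¬E} at x₀
2. Hence (∀t.¬D ⊓ E) ⊑ (¬B ⊔ C): entailed.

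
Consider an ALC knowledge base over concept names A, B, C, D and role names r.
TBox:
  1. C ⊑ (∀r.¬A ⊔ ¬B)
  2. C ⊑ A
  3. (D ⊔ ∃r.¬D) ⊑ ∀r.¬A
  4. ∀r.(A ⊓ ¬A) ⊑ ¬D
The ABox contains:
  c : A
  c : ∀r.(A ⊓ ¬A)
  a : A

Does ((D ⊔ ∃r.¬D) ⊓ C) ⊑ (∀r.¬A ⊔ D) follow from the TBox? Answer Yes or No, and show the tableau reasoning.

1. ((D ⊔ ∃r.¬D) ⊓ C) ⊑ (∀r.¬A ⊔ D)  ⇔  (((D ⊔ ∃r.¬D) ⊓ C) ⊓ (∃r.A ⊓ ¬D)) unsat w.r.t. T
   all branches close; clash {A, ¬A} at an ∃-successor
2. Hence ((D ⊔ ∃r.¬D) ⊓ C) ⊑ (∀r.¬A ⊔ D): entailed.

Yes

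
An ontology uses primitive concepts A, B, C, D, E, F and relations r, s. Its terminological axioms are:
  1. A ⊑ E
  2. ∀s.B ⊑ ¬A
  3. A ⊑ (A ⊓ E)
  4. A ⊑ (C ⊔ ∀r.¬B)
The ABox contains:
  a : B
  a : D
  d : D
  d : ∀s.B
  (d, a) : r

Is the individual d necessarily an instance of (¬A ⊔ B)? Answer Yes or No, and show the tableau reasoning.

1. d : (¬A ⊔ B)?  L(d) = {D, ∀s.B} ∪ {(A ⊓ ¬B)}
   clash {A, ¬A} at d — d ∈ (¬A ⊔ B)
2. Hence d : (¬A ⊔ B): entailed.

Yes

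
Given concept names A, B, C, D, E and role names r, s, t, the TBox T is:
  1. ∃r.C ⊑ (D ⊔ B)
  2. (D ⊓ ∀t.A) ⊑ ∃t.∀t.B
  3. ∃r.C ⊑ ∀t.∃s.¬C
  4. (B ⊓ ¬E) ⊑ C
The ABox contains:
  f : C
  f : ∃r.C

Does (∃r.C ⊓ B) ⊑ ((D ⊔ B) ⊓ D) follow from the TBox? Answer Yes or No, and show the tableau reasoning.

1. (∃r.C ⊓ B) ⊑ ((D ⊔ B) ⊓ D)  ⇔  ((∃r.C ⊓ B) ⊓ ((¬D ⊓ ¬B) ⊔ ¬D)) unsat w.r.t. T
   apply at x₀: ∃r.C⊑(D ⊔ B); ∃r.C⊑∀t.∃s.¬C
   open: L(x₀) ⊇ {B, E, ¬D, ∀t.∃s.¬C, ∃r.C} (+ ∃-successors)
2. Hence (∃r.C ⊓ B) ⊑ ((D ⊔ B) ⊓ D): not entailed.

No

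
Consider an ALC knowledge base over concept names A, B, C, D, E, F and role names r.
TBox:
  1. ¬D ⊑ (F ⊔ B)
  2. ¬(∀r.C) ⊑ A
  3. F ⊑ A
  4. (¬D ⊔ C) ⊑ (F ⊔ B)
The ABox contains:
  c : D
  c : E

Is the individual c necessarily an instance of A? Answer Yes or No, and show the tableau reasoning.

No

1. c : A?  L(c) = {D, E} ∪ {¬A}
   open: L(c) ⊇ {D, E, ¬A, ¬C, ¬F, …} — c ∉ A possible
2. Hence c : A: not entailed.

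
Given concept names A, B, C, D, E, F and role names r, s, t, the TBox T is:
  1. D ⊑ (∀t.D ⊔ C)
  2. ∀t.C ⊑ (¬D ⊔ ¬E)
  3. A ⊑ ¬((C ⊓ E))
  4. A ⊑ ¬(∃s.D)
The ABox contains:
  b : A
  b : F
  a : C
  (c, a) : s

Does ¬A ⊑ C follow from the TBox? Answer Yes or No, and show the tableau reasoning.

No

1. ¬A ⊑ C  ⇔  (¬A ⊓ ¬C) unsat w.r.t. T
   open: L(x₀) ⊇ {¬A, ¬C, ¬D, ∃t.¬C} (+ ∃-successors)
2. Hence ¬A ⊑ C: not entailed.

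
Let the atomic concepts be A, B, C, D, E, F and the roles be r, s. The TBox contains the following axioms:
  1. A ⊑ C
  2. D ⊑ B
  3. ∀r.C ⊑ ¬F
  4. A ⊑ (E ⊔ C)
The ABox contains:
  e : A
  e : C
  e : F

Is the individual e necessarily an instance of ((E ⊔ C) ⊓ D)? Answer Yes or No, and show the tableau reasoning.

1. e : ((E ⊔ C) ⊓ D)?  L(e) = {A, C, F} ∪ {((¬E ⊓ ¬C) ⊔ ¬D)}
   apply at e: A⊑(E ⊔ C)
   open: L(e) ⊇ {A, C, F, ¬D, ∃r.¬C} (+ ∃-successors) — e ∉ ((E ⊔ C) ⊓ D) possible
2. Hence e : ((E ⊔ C) ⊓ D): not entailed.

No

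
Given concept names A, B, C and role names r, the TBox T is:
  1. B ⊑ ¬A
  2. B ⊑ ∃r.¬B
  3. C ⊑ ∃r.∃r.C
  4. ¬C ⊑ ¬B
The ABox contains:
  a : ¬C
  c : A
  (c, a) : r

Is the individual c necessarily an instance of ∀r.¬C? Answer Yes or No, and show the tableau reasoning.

1. c : ∀r.¬C?  L(c) = {A} ∪ {∃r.C}
   open: L(c) ⊇ {A, C, ¬B, ∃r.C, ∃r.∃r.C} (+ ∃-successors) — c ∉ ∀r.¬C possible
2. Hence c : ∀r.¬C: not entailed.

No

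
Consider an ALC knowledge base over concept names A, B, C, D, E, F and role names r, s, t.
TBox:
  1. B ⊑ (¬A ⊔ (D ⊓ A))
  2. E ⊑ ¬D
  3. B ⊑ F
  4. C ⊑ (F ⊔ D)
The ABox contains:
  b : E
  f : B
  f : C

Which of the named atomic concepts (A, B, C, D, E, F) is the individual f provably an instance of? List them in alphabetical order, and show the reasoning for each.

1. f : A?  L(f) = {B, C} ∪ {¬A}
   apply at f: B⊑(¬A ⊔ (D ⊓ A)); B⊑F; C⊑(F ⊔ D)
   open: L(f) ⊇ {B, C, F, ¬A, ¬E} — f ∉ A possible
2. f : B?  L(f) = {B, C} ∪ {¬B}
   clash {B, ¬B} at f — f ∈ B
3. f : C?  L(f) = {B, C} ∪ {¬C}
   clash {C, ¬C} at f — f ∈ C
4. f : D?  L(f) = {B, C} ∪ {¬D}
   apply at f: B⊑(¬A ⊔ (D ⊓ A)); B⊑F; C⊑(F ⊔ D)
   open: L(f) ⊇ {B, C, F, ¬A, ¬D} — f ∉ D possible
5. f : E?  L(f) = {B, C} ∪ {¬E}
   apply at f: B⊑(¬A ⊔ (D ⊓ A)); B⊑F; C⊑(F ⊔ D)
   open: L(f) ⊇ {B, C, F, ¬A, ¬E} — f ∉ E possible
6. f : F?  L(f) = {B, C} ∪ {¬F}
   clash {F, ¬F} at f — f ∈ F
7. Entailed for f: {B, C, F}

{B, C, F}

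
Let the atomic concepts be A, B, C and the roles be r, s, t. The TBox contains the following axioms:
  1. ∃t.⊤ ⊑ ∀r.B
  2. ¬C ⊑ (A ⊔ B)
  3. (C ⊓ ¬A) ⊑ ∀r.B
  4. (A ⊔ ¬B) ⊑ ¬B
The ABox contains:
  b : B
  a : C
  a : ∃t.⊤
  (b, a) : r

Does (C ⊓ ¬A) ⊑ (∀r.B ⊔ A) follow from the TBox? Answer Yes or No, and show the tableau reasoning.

1. (C ⊓ ¬A) ⊑ (∀r.B ⊔ A)  ⇔  ((C ⊓ ¬A) ⊓ (∃r.¬B ⊓ ¬A)) unsat w.r.t. T
   all branches close; clash {B, ¬B} at an ∃-successor
2. Hence (C ⊓ ¬A) ⊑ (∀r.B ⊔ A): entailed.

Yes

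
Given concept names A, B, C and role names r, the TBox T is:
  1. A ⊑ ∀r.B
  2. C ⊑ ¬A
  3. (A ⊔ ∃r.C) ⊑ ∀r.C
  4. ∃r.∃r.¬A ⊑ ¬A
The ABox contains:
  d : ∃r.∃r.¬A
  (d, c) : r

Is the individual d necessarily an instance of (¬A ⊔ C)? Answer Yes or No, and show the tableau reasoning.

Yes

1. d : (¬A ⊔ C)?  L(d) = {∃r.∃r.¬A} ∪ {(A ⊓ ¬C)}
   clash {A, ¬A} at d — d ∈ (¬A ⊔ C)
2. Hence d : (¬A ⊔ C): entailed.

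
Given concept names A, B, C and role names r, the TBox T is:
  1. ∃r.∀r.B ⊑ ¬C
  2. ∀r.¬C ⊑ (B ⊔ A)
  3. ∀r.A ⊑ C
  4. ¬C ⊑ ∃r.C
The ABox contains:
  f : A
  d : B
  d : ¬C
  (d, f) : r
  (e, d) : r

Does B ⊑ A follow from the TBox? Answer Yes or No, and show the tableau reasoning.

1. B ⊑ A  ⇔  (B ⊓ ¬A) unsat w.r.t. T
   open: L(x₀) ⊇ {B, C, ¬A, ∀r.∃r.¬B, ∃r.C} (+ ∃-successors)
2. Hence B ⊑ A: not entailed.

No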